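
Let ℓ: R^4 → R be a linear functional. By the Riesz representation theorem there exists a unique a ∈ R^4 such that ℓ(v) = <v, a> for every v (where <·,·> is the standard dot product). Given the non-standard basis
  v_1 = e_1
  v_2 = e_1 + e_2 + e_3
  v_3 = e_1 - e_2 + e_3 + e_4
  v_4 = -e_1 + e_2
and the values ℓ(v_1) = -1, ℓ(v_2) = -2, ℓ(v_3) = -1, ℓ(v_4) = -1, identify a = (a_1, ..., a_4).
a = (-1, -2, 1, -3)

Write a = (a_1, ..., a_4) in the standard basis. For each basis vector v_i, ℓ(v_i) = <v_i, a> is a linear equation in the a_j's. Collect the n equations into a matrix system V a = ℓ, where row i of V is v_i (expressed in the standard basis). Since V is invertible (lower-triangular with 1s on the diagonal, up to permutation), solve by back-substitution:
  V =
[[1, 0, 0, 0],
 [1, 1, 1, 0],
 [1, -1, 1, 1],
 [-1, 1, 0, 0]]
  V a = (-1, -2, -1, -1)
Solving gives a = (-1, -2, 1, -3).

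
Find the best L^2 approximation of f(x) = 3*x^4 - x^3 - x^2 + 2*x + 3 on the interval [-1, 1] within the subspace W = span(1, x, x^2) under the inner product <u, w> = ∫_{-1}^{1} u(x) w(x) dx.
g(x) = 11*x^2/7 + 7*x/5 + 96/35

The best approximation g ∈ W is the orthogonal projection of f onto W. Writing g = a_0 + a_1 x + a_2 x^2, the coefficients solve the normal equations G · a = b where
  G_{ij} = <φ_i, φ_j> and b_i = <f, φ_i>, with φ_0 = 1, φ_1 = x, φ_2 = x^2.
G =
  [2, 0, 2/3]
  [0, 2/3, 0]
  [2/3, 0, 2/5],
b = (98/15, 14/15, 86/35).
Solving gives a_0 = 96/35, a_1 = 7/5, a_2 = 11/7, so
  g(x) = 11*x^2/7 + 7*x/5 + 96/35.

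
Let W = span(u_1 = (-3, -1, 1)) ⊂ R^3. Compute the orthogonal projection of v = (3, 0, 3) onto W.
proj_W(v) = (18/11, 6/11, -6/11)

Set up U = [u_1 | ... | u_1] ∈ R^(3×1). The projector onto W = col(U) is P = U (U^T U)^(-1) U^T.
Compute U^T U =
  [11],
and U^T v = (-6).
Solve U^T U · c = U^T v for the coefficients: c = (-6/11). The projection is proj_W(v) = U c.
Check: (v - proj_W(v)) · u_1 = 0  (should be 0).
Result: proj_W(v) = (18/11, 6/11, -6/11).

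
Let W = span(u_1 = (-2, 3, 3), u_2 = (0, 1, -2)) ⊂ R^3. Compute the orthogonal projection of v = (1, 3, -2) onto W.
proj_W(v) = (-52/101, 235/101, -236/101)

Set up U = [u_1 | ... | u_2] ∈ R^(3×2). The projector onto W = col(U) is P = U (U^T U)^(-1) U^T.
Compute U^T U =
  [22, -3]
  [-3, 5],
and U^T v = (1, 7).
Solve U^T U · c = U^T v for the coefficients: c = (26/101, 157/101). The projection is proj_W(v) = U c.
Check: (v - proj_W(v)) · u_1 = 0  (should be 0).
Check: (v - proj_W(v)) · u_2 = 0  (should be 0).
Result: proj_W(v) = (-52/101, 235/101, -236/101).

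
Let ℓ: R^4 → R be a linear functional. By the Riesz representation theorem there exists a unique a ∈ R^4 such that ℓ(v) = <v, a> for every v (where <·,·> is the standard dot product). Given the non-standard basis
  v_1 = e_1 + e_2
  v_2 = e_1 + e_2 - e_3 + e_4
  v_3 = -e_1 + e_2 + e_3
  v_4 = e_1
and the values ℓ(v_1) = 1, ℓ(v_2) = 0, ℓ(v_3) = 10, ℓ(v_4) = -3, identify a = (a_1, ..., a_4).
a = (-3, 4, 3, 2)

Write a = (a_1, ..., a_4) in the standard basis. For each basis vector v_i, ℓ(v_i) = <v_i, a> is a linear equation in the a_j's. Collect the n equations into a matrix system V a = ℓ, where row i of V is v_i (expressed in the standard basis). Since V is invertible (lower-triangular with 1s on the diagonal, up to permutation), solve by back-substitution:
  V =
[[1, 1, 0, 0],
 [1, 1, -1, 1],
 [-1, 1, 1, 0],
 [1, 0, 0, 0]]
  V a = (1, 0, 10, -3)
Solving gives a = (-3, 4, 3, 2).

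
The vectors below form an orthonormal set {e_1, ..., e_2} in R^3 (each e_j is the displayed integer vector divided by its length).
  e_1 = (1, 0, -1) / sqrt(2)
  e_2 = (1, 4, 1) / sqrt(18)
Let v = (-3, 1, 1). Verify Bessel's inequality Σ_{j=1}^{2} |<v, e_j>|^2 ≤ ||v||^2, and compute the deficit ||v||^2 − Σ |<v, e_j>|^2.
Σ |<v, e_j>|^2 = 74/9; ||v||^2 = 11; deficit = 25/9

Write each e_j = u_j / sqrt(<u_j, u_j>) where u_j is the displayed integer vector. Then <v, e_j> = <v, u_j> / sqrt(<u_j, u_j>), so |<v, e_j>|^2 = <v, u_j>^2 / <u_j, u_j>.
Coefficients: <v, e_1> = -4/sqrt(2), <v, e_2> = 2/sqrt(18).
Square and sum: Σ |<v, e_j>|^2 = 74/9.
Compute ||v||^2 = v·v = 11.
Deficit = 11 − 74/9 = 25/9 ≥ 0, confirming Bessel's inequality. (The deficit equals ||v − Σ <v,e_j> e_j||^2, the squared distance from v to span{e_j}.)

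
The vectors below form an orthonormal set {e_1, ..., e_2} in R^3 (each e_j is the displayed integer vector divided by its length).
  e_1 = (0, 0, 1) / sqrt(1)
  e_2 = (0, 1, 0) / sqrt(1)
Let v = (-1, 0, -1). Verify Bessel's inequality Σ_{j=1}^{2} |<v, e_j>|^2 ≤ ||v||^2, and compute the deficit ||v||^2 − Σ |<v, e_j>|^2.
Σ |<v, e_j>|^2 = 1; ||v||^2 = 2; deficit = 1

Write each e_j = u_j / sqrt(<u_j, u_j>) where u_j is the displayed integer vector. Then <v, e_j> = <v, u_j> / sqrt(<u_j, u_j>), so |<v, e_j>|^2 = <v, u_j>^2 / <u_j, u_j>.
Coefficients: <v, e_1> = -1/sqrt(1), <v, e_2> = 0/sqrt(1).
Square and sum: Σ |<v, e_j>|^2 = 1.
Compute ||v||^2 = v·v = 2.
Deficit = 2 − 1 = 1 ≥ 0, confirming Bessel's inequality. (The deficit equals ||v − Σ <v,e_j> e_j||^2, the squared distance from v to span{e_j}.)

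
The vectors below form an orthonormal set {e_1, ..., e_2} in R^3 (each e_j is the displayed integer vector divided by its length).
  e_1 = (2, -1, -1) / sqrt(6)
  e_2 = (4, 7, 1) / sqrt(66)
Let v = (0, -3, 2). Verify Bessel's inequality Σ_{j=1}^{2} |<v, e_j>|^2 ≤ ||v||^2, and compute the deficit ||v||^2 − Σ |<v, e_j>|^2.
Σ |<v, e_j>|^2 = 62/11; ||v||^2 = 13; deficit = 81/11

Write each e_j = u_j / sqrt(<u_j, u_j>) where u_j is the displayed integer vector. Then <v, e_j> = <v, u_j> / sqrt(<u_j, u_j>), so |<v, e_j>|^2 = <v, u_j>^2 / <u_j, u_j>.
Coefficients: <v, e_1> = 1/sqrt(6), <v, e_2> = -19/sqrt(66).
Square and sum: Σ |<v, e_j>|^2 = 62/11.
Compute ||v||^2 = v·v = 13.
Deficit = 13 − 62/11 = 81/11 ≥ 0, confirming Bessel's inequality. (The deficit equals ||v − Σ <v,e_j> e_j||^2, the squared distance from v to span{e_j}.)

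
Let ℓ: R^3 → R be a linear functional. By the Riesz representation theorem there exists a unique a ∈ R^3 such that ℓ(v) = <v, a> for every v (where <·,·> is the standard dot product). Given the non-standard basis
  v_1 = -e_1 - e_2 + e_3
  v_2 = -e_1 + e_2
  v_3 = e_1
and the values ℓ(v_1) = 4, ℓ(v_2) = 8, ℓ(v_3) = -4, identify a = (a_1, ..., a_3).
a = (-4, 4, 4)

Write a = (a_1, ..., a_3) in the standard basis. For each basis vector v_i, ℓ(v_i) = <v_i, a> is a linear equation in the a_j's. Collect the n equations into a matrix system V a = ℓ, where row i of V is v_i (expressed in the standard basis). Since V is invertible (lower-triangular with 1s on the diagonal, up to permutation), solve by back-substitution:
  V =
[[-1, -1, 1],
 [-1, 1, 0],
 [1, 0, 0]]
  V a = (4, 8, -4)
Solving gives a = (-4, 4, 4).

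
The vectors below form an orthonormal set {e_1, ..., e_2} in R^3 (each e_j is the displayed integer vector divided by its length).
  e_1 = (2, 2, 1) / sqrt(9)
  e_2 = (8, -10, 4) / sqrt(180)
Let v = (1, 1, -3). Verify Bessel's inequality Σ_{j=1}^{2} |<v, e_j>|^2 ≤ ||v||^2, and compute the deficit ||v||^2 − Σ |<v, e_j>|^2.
Σ |<v, e_j>|^2 = 6/5; ||v||^2 = 11; deficit = 49/5

Write each e_j = u_j / sqrt(<u_j, u_j>) where u_j is the displayed integer vector. Then <v, e_j> = <v, u_j> / sqrt(<u_j, u_j>), so |<v, e_j>|^2 = <v, u_j>^2 / <u_j, u_j>.
Coefficients: <v, e_1> = 1/sqrt(9), <v, e_2> = -14/sqrt(180).
Square and sum: Σ |<v, e_j>|^2 = 6/5.
Compute ||v||^2 = v·v = 11.
Deficit = 11 − 6/5 = 49/5 ≥ 0, confirming Bessel's inequality. (The deficit equals ||v − Σ <v,e_j> e_j||^2, the squared distance from v to span{e_j}.)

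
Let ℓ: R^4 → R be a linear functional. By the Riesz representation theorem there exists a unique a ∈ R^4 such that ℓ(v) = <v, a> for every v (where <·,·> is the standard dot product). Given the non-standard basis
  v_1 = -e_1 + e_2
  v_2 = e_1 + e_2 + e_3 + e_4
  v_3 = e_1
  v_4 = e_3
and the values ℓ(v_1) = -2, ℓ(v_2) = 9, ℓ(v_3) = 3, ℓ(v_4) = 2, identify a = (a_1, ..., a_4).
a = (3, 1, 2, 3)

Write a = (a_1, ..., a_4) in the standard basis. For each basis vector v_i, ℓ(v_i) = <v_i, a> is a linear equation in the a_j's. Collect the n equations into a matrix system V a = ℓ, where row i of V is v_i (expressed in the standard basis). Since V is invertible (lower-triangular with 1s on the diagonal, up to permutation), solve by back-substitution:
  V =
[[-1, 1, 0, 0],
 [1, 1, 1, 1],
 [1, 0, 0, 0],
 [0, 0, 1, 0]]
  V a = (-2, 9, 3, 2)
Solving gives a = (3, 1, 2, 3).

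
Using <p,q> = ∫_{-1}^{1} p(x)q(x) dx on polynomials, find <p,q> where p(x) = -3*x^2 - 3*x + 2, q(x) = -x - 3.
<p,q> = -4

Expand the product: p(x)·q(x) = 3*x^3 + 12*x^2 + 7*x - 6.
∫_{-1}^{1} of each monomial x^k gives [2/(k+1) if k even, 0 if k odd]. Integrating term-by-term (or equivalently evaluating the antiderivative F(x) = 3*x^4/4 + 4*x^3 + 7*x^2/2 - 6*x at the endpoints):
  F(1) − F(−1) = 9/4 − (25/4) = -4.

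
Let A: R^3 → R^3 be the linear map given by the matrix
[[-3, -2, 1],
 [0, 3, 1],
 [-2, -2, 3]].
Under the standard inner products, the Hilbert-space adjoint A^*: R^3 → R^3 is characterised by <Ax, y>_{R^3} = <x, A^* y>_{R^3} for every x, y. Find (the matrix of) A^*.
A^* = A^T =
[[-3, 0, -2],
 [-2, 3, -2],
 [1, 1, 3]]

For real matrices with standard dot products, the defining identity <Ax, y> = <x, A^* y> gives (Ax)^T y = x^T (A^*) y, i.e. x^T A^T y = x^T (A^*) y. Since this holds for all x, y, we must have A^* = A^T. Therefore
A^* =
[[-3, 0, -2],
 [-2, 3, -2],
 [1, 1, 3]].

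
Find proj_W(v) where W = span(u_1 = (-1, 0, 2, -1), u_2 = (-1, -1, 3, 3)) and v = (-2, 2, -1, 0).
proj_W(v) = (3/52, 9/52, -15/52, -33/52)

Set up U = [u_1 | ... | u_2] ∈ R^(4×2). The projector onto W = col(U) is P = U (U^T U)^(-1) U^T.
Compute U^T U =
  [6, 4]
  [4, 20],
and U^T v = (0, -3).
Solve U^T U · c = U^T v for the coefficients: c = (3/26, -9/52). The projection is proj_W(v) = U c.
Check: (v - proj_W(v)) · u_1 = 0  (should be 0).
Check: (v - proj_W(v)) · u_2 = 0  (should be 0).
Result: proj_W(v) = (3/52, 9/52, -15/52, -33/52).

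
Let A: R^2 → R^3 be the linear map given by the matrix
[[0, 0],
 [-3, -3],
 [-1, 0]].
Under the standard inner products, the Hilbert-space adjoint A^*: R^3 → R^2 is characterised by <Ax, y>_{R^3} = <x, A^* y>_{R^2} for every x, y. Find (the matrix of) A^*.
A^* = A^T =
[[0, -3, -1],
 [0, -3, 0]]

For real matrices with standard dot products, the defining identity <Ax, y> = <x, A^* y> gives (Ax)^T y = x^T (A^*) y, i.e. x^T A^T y = x^T (A^*) y. Since this holds for all x, y, we must have A^* = A^T. Therefore
A^* =
[[0, -3, -1],
 [0, -3, 0]].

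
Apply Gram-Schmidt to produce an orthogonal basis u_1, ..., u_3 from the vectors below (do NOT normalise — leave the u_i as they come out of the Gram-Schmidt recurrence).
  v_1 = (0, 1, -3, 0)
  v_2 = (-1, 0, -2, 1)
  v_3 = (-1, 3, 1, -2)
Orthogonal basis:
  u_1 = (0, 1, -3, 0)
  u_2 = (-1, -3/5, -1/5, 1)
  u_3 = (-9/4, 9/4, 3/4, -3/4)

Apply the Gram-Schmidt recurrence
  u_1 = v_1
  u_i = v_i − Σ_{j<i} ((v_i · u_j) / (u_j · u_j)) · u_j.

Step by step this gives:
  u_1 = (0, 1, -3, 0)
  u_2 = (-1, -3/5, -1/5, 1)
  u_3 = (-9/4, 9/4, 3/4, -3/4)

Orthogonality check:
  u_2 · u_1 = 0 (should be 0)
  u_3 · u_1 = 0 (should be 0)
  u_3 · u_2 = 0 (should be 0)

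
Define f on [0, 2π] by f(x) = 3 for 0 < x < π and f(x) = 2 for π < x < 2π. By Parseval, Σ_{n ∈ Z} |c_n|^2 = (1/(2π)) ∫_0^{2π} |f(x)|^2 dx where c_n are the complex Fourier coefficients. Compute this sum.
Σ |c_n|^2 = 13/2

Parseval equates the L^2 energy of f (normalised by 1/(2π)) with the ℓ^2 sum of its Fourier coefficients: (1/(2π)) ∫_0^{2π} |f|^2 = Σ |c_n|^2.
Compute the left side: (1/(2π)) [∫_0^π 3^2 dx + ∫_π^{2π} 2^2 dx] = (1/(2π)) · (9π + 4π) = (9 + 4)/2 = 13/2.
So Σ_{n ∈ Z} |c_n|^2 = 13/2.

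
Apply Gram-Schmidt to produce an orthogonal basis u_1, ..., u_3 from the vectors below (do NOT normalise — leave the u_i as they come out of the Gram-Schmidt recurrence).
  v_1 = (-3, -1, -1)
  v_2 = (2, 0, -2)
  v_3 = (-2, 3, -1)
Orthogonal basis:
  u_1 = (-3, -1, -1)
  u_2 = (10/11, -4/11, -26/11)
  u_3 = (-5/6, 10/3, -5/6)

Apply the Gram-Schmidt recurrence
  u_1 = v_1
  u_i = v_i − Σ_{j<i} ((v_i · u_j) / (u_j · u_j)) · u_j.

Step by step this gives:
  u_1 = (-3, -1, -1)
  u_2 = (10/11, -4/11, -26/11)
  u_3 = (-5/6, 10/3, -5/6)

Orthogonality check:
  u_2 · u_1 = 0 (should be 0)
  u_3 · u_1 = 0 (should be 0)
  u_3 · u_2 = 0 (should be 0)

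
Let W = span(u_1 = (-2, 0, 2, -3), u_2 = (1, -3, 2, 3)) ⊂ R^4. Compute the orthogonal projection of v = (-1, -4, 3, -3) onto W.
proj_W(v) = (-71/38, -85/38, 78/19, -32/19)

Set up U = [u_1 | ... | u_2] ∈ R^(4×2). The projector onto W = col(U) is P = U (U^T U)^(-1) U^T.
Compute U^T U =
  [17, -7]
  [-7, 23],
and U^T v = (17, 8).
Solve U^T U · c = U^T v for the coefficients: c = (149/114, 85/114). The projection is proj_W(v) = U c.
Check: (v - proj_W(v)) · u_1 = 0  (should be 0).
Check: (v - proj_W(v)) · u_2 = 0  (should be 0).
Result: proj_W(v) = (-71/38, -85/38, 78/19, -32/19).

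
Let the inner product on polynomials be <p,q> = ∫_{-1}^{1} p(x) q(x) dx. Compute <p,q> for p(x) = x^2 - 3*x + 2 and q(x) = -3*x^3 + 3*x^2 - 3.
<p,q> = -26/5

Expand the product: p(x)·q(x) = -3*x^5 + 12*x^4 - 15*x^3 + 3*x^2 + 9*x - 6.
∫_{-1}^{1} of each monomial x^k gives [2/(k+1) if k even, 0 if k odd]. Integrating term-by-term (or equivalently evaluating the antiderivative F(x) = -x^6/2 + 12*x^5/5 - 15*x^4/4 + x^3 + 9*x^2/2 - 6*x at the endpoints):
  F(1) − F(−1) = -47/20 − (57/20) = -26/5.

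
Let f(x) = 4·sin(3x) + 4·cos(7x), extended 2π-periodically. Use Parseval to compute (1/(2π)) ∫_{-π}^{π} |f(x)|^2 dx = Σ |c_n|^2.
Σ |c_n|^2 = 16

Expand |f|^2 and use orthogonality of {sin(nx), cos(mx)} on [-π, π]:
  ∫_{-π}^{π} sin(nx)^2 dx = π, ∫ cos(mx)^2 dx = π, and cross terms integrate to 0.
So ∫_{-π}^{π} f(x)^2 dx = 4^2 · π + 4^2 · π = (16 + 16)π.
Divide by 2π: (16 + 16)/2 = 16.
By Parseval, this equals Σ |c_n|^2.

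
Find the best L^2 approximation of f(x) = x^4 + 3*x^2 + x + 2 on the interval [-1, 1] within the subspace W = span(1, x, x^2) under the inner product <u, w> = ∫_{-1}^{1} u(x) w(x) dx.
g(x) = 27*x^2/7 + x + 67/35

The best approximation g ∈ W is the orthogonal projection of f onto W. Writing g = a_0 + a_1 x + a_2 x^2, the coefficients solve the normal equations G · a = b where
  G_{ij} = <φ_i, φ_j> and b_i = <f, φ_i>, with φ_0 = 1, φ_1 = x, φ_2 = x^2.
G =
  [2, 0, 2/3]
  [0, 2/3, 0]
  [2/3, 0, 2/5],
b = (32/5, 2/3, 296/105).
Solving gives a_0 = 67/35, a_1 = 1, a_2 = 27/7, so
  g(x) = 27*x^2/7 + x + 67/35.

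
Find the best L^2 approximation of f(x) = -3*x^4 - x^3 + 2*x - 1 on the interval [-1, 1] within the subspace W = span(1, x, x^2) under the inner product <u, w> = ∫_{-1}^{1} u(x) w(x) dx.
g(x) = -18*x^2/7 + 7*x/5 - 26/35

The best approximation g ∈ W is the orthogonal projection of f onto W. Writing g = a_0 + a_1 x + a_2 x^2, the coefficients solve the normal equations G · a = b where
  G_{ij} = <φ_i, φ_j> and b_i = <f, φ_i>, with φ_0 = 1, φ_1 = x, φ_2 = x^2.
G =
  [2, 0, 2/3]
  [0, 2/3, 0]
  [2/3, 0, 2/5],
b = (-16/5, 14/15, -32/21).
Solving gives a_0 = -26/35, a_1 = 7/5, a_2 = -18/7, so
  g(x) = -18*x^2/7 + 7*x/5 - 26/35.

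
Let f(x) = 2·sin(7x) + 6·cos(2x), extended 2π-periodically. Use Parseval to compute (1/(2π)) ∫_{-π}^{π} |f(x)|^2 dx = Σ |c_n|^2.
Σ |c_n|^2 = 20

Expand |f|^2 and use orthogonality of {sin(nx), cos(mx)} on [-π, π]:
  ∫_{-π}^{π} sin(nx)^2 dx = π, ∫ cos(mx)^2 dx = π, and cross terms integrate to 0.
So ∫_{-π}^{π} f(x)^2 dx = 2^2 · π + 6^2 · π = (4 + 36)π.
Divide by 2π: (4 + 36)/2 = 20.
By Parseval, this equals Σ |c_n|^2.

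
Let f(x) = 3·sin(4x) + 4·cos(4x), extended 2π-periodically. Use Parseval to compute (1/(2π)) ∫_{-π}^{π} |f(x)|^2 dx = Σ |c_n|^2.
Σ |c_n|^2 = 25/2

Expand |f|^2 and use orthogonality of {sin(nx), cos(mx)} on [-π, π]:
  ∫_{-π}^{π} sin(nx)^2 dx = π, ∫ cos(mx)^2 dx = π, and cross terms integrate to 0.
So ∫_{-π}^{π} f(x)^2 dx = 3^2 · π + 4^2 · π = (9 + 16)π.
Divide by 2π: (9 + 16)/2 = 25/2.
By Parseval, this equals Σ |c_n|^2.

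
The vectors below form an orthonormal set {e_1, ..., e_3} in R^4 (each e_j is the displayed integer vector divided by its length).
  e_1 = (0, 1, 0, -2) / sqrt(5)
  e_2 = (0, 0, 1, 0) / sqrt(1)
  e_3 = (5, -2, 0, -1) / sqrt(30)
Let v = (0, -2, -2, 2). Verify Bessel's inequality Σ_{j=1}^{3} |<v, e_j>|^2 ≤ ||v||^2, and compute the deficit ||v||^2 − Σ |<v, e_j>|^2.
Σ |<v, e_j>|^2 = 34/3; ||v||^2 = 12; deficit = 2/3

Write each e_j = u_j / sqrt(<u_j, u_j>) where u_j is the displayed integer vector. Then <v, e_j> = <v, u_j> / sqrt(<u_j, u_j>), so |<v, e_j>|^2 = <v, u_j>^2 / <u_j, u_j>.
Coefficients: <v, e_1> = -6/sqrt(5), <v, e_2> = -2/sqrt(1), <v, e_3> = 2/sqrt(30).
Square and sum: Σ |<v, e_j>|^2 = 34/3.
Compute ||v||^2 = v·v = 12.
Deficit = 12 − 34/3 = 2/3 ≥ 0, confirming Bessel's inequality. (The deficit equals ||v − Σ <v,e_j> e_j||^2, the squared distance from v to span{e_j}.)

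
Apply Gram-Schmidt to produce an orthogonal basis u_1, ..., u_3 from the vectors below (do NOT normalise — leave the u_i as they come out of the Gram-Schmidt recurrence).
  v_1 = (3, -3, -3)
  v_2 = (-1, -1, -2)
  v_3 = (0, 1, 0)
Orthogonal basis:
  u_1 = (3, -3, -3)
  u_2 = (-5/3, -1/3, -4/3)
  u_3 = (3/14, 9/14, -3/7)

Apply the Gram-Schmidt recurrence
  u_1 = v_1
  u_i = v_i − Σ_{j<i} ((v_i · u_j) / (u_j · u_j)) · u_j.

Step by step this gives:
  u_1 = (3, -3, -3)
  u_2 = (-5/3, -1/3, -4/3)
  u_3 = (3/14, 9/14, -3/7)

Orthogonality check:
  u_2 · u_1 = 0 (should be 0)
  u_3 · u_1 = 0 (should be 0)
  u_3 · u_2 = 0 (should be 0)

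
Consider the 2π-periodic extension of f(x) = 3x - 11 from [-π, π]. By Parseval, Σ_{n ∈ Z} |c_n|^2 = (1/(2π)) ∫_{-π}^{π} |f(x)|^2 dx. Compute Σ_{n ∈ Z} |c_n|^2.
Σ |c_n|^2 = 3π^2 + 121

Expand and integrate term by term over [-π, π]:
  ∫ (3x)^2 dx = 9·(2π^3/3); ∫ 2·3·(-11)·x dx = 0 (odd integrand); ∫ (-11)^2 dx = 121·2π.
So (1/(2π)) ∫_{-π}^{π} (3x - 11)^2 dx = 9π^2/3 + 121 = 3π^2 + 121.
Parseval ⇒ Σ |c_n|^2 = 3π^2 + 121.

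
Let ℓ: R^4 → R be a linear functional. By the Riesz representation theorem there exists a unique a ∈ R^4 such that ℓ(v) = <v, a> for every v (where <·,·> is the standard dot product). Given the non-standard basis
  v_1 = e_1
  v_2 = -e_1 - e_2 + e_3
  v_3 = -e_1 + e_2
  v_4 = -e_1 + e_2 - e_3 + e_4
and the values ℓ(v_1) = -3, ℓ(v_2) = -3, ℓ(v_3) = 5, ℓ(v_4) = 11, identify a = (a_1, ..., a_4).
a = (-3, 2, -4, 2)

Write a = (a_1, ..., a_4) in the standard basis. For each basis vector v_i, ℓ(v_i) = <v_i, a> is a linear equation in the a_j's. Collect the n equations into a matrix system V a = ℓ, where row i of V is v_i (expressed in the standard basis). Since V is invertible (lower-triangular with 1s on the diagonal, up to permutation), solve by back-substitution:
  V =
[[1, 0, 0, 0],
 [-1, -1, 1, 0],
 [-1, 1, 0, 0],
 [-1, 1, -1, 1]]
  V a = (-3, -3, 5, 11)
Solving gives a = (-3, 2, -4, 2).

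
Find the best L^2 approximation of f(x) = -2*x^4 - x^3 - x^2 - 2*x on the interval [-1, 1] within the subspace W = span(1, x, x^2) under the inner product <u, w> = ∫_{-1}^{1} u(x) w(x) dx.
g(x) = -19*x^2/7 - 13*x/5 + 6/35

The best approximation g ∈ W is the orthogonal projection of f onto W. Writing g = a_0 + a_1 x + a_2 x^2, the coefficients solve the normal equations G · a = b where
  G_{ij} = <φ_i, φ_j> and b_i = <f, φ_i>, with φ_0 = 1, φ_1 = x, φ_2 = x^2.
G =
  [2, 0, 2/3]
  [0, 2/3, 0]
  [2/3, 0, 2/5],
b = (-22/15, -26/15, -34/35).
Solving gives a_0 = 6/35, a_1 = -13/5, a_2 = -19/7, so
  g(x) = -19*x^2/7 - 13*x/5 + 6/35.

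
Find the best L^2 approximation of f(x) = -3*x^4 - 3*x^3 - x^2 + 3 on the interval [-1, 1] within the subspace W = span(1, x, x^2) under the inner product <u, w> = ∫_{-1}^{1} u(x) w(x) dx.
g(x) = -25*x^2/7 - 9*x/5 + 114/35

The best approximation g ∈ W is the orthogonal projection of f onto W. Writing g = a_0 + a_1 x + a_2 x^2, the coefficients solve the normal equations G · a = b where
  G_{ij} = <φ_i, φ_j> and b_i = <f, φ_i>, with φ_0 = 1, φ_1 = x, φ_2 = x^2.
G =
  [2, 0, 2/3]
  [0, 2/3, 0]
  [2/3, 0, 2/5],
b = (62/15, -6/5, 26/35).
Solving gives a_0 = 114/35, a_1 = -9/5, a_2 = -25/7, so
  g(x) = -25*x^2/7 - 9*x/5 + 114/35.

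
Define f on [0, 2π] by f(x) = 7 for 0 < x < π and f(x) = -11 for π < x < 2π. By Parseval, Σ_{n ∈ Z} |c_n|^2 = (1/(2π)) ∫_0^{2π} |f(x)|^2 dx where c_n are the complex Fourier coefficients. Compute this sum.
Σ |c_n|^2 = 85

Parseval equates the L^2 energy of f (normalised by 1/(2π)) with the ℓ^2 sum of its Fourier coefficients: (1/(2π)) ∫_0^{2π} |f|^2 = Σ |c_n|^2.
Compute the left side: (1/(2π)) [∫_0^π 7^2 dx + ∫_π^{2π} (-11)^2 dx] = (1/(2π)) · (49π + 121π) = (49 + 121)/2 = 85.
So Σ_{n ∈ Z} |c_n|^2 = 85.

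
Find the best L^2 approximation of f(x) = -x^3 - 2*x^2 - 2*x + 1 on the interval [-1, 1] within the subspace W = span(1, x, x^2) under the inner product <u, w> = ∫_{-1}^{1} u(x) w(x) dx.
g(x) = -2*x^2 - 13*x/5 + 1

The best approximation g ∈ W is the orthogonal projection of f onto W. Writing g = a_0 + a_1 x + a_2 x^2, the coefficients solve the normal equations G · a = b where
  G_{ij} = <φ_i, φ_j> and b_i = <f, φ_i>, with φ_0 = 1, φ_1 = x, φ_2 = x^2.
G =
  [2, 0, 2/3]
  [0, 2/3, 0]
  [2/3, 0, 2/5],
b = (2/3, -26/15, -2/15).
Solving gives a_0 = 1, a_1 = -13/5, a_2 = -2, so
  g(x) = -2*x^2 - 13*x/5 + 1.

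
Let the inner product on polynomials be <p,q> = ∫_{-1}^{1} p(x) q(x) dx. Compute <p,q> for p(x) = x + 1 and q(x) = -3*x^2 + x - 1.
<p,q> = -10/3

Expand the product: p(x)·q(x) = -3*x^3 - 2*x^2 - 1.
∫_{-1}^{1} of each monomial x^k gives [2/(k+1) if k even, 0 if k odd]. Integrating term-by-term (or equivalently evaluating the antiderivative F(x) = -3*x^4/4 - 2*x^3/3 - x at the endpoints):
  F(1) − F(−1) = -29/12 − (11/12) = -10/3.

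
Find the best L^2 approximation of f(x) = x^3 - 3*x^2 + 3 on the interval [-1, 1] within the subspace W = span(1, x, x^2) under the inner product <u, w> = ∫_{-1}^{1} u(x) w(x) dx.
g(x) = -3*x^2 + 3*x/5 + 3

The best approximation g ∈ W is the orthogonal projection of f onto W. Writing g = a_0 + a_1 x + a_2 x^2, the coefficients solve the normal equations G · a = b where
  G_{ij} = <φ_i, φ_j> and b_i = <f, φ_i>, with φ_0 = 1, φ_1 = x, φ_2 = x^2.
G =
  [2, 0, 2/3]
  [0, 2/3, 0]
  [2/3, 0, 2/5],
b = (4, 2/5, 4/5).
Solving gives a_0 = 3, a_1 = 3/5, a_2 = -3, so
  g(x) = -3*x^2 + 3*x/5 + 3.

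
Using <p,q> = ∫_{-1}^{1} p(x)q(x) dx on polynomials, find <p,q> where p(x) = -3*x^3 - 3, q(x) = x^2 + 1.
<p,q> = -8

Expand the product: p(x)·q(x) = -3*x^5 - 3*x^3 - 3*x^2 - 3.
∫_{-1}^{1} of each monomial x^k gives [2/(k+1) if k even, 0 if k odd]. Integrating term-by-term (or equivalently evaluating the antiderivative F(x) = -x^6/2 - 3*x^4/4 - x^3 - 3*x at the endpoints):
  F(1) − F(−1) = -21/4 − (11/4) = -8.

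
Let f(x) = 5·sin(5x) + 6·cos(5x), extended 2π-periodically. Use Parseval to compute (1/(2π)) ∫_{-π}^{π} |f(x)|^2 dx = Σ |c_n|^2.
Σ |c_n|^2 = 61/2

Expand |f|^2 and use orthogonality of {sin(nx), cos(mx)} on [-π, π]:
  ∫_{-π}^{π} sin(nx)^2 dx = π, ∫ cos(mx)^2 dx = π, and cross terms integrate to 0.
So ∫_{-π}^{π} f(x)^2 dx = 5^2 · π + 6^2 · π = (25 + 36)π.
Divide by 2π: (25 + 36)/2 = 61/2.
By Parseval, this equals Σ |c_n|^2.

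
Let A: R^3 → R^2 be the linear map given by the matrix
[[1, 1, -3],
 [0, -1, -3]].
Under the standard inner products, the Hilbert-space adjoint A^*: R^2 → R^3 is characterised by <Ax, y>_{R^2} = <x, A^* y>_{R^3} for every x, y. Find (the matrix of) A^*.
A^* = A^T =
[[1, 0],
 [1, -1],
 [-3, -3]]

For real matrices with standard dot products, the defining identity <Ax, y> = <x, A^* y> gives (Ax)^T y = x^T (A^*) y, i.e. x^T A^T y = x^T (A^*) y. Since this holds for all x, y, we must have A^* = A^T. Therefore
A^* =
[[1, 0],
 [1, -1],
 [-3, -3]].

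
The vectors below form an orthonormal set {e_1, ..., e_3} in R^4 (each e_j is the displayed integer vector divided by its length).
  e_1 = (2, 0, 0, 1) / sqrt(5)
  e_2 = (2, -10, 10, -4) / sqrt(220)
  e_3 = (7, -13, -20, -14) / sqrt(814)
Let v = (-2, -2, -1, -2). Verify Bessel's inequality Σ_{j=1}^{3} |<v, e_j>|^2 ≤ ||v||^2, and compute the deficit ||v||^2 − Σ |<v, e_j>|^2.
Σ |<v, e_j>|^2 = 463/37; ||v||^2 = 13; deficit = 18/37

Write each e_j = u_j / sqrt(<u_j, u_j>) where u_j is the displayed integer vector. Then <v, e_j> = <v, u_j> / sqrt(<u_j, u_j>), so |<v, e_j>|^2 = <v, u_j>^2 / <u_j, u_j>.
Coefficients: <v, e_1> = -6/sqrt(5), <v, e_2> = 14/sqrt(220), <v, e_3> = 60/sqrt(814).
Square and sum: Σ |<v, e_j>|^2 = 463/37.
Compute ||v||^2 = v·v = 13.
Deficit = 13 − 463/37 = 18/37 ≥ 0, confirming Bessel's inequality. (The deficit equals ||v − Σ <v,e_j> e_j||^2, the squared distance from v to span{e_j}.)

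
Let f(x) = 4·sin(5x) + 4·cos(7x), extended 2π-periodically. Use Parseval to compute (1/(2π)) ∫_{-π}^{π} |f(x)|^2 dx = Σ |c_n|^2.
Σ |c_n|^2 = 16

Expand |f|^2 and use orthogonality of {sin(nx), cos(mx)} on [-π, π]:
  ∫_{-π}^{π} sin(nx)^2 dx = π, ∫ cos(mx)^2 dx = π, and cross terms integrate to 0.
So ∫_{-π}^{π} f(x)^2 dx = 4^2 · π + 4^2 · π = (16 + 16)π.
Divide by 2π: (16 + 16)/2 = 16.
By Parseval, this equals Σ |c_n|^2.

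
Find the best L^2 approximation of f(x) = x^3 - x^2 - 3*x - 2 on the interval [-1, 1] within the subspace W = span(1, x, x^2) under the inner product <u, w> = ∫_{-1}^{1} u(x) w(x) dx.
g(x) = -x^2 - 12*x/5 - 2

The best approximation g ∈ W is the orthogonal projection of f onto W. Writing g = a_0 + a_1 x + a_2 x^2, the coefficients solve the normal equations G · a = b where
  G_{ij} = <φ_i, φ_j> and b_i = <f, φ_i>, with φ_0 = 1, φ_1 = x, φ_2 = x^2.
G =
  [2, 0, 2/3]
  [0, 2/3, 0]
  [2/3, 0, 2/5],
b = (-14/3, -8/5, -26/15).
Solving gives a_0 = -2, a_1 = -12/5, a_2 = -1, so
  g(x) = -x^2 - 12*x/5 - 2.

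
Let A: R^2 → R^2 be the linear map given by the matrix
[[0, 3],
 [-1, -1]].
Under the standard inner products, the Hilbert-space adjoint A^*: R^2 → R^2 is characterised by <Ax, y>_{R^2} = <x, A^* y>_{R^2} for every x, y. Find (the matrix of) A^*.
A^* = A^T =
[[0, -1],
 [3, -1]]

For real matrices with standard dot products, the defining identity <Ax, y> = <x, A^* y> gives (Ax)^T y = x^T (A^*) y, i.e. x^T A^T y = x^T (A^*) y. Since this holds for all x, y, we must have A^* = A^T. Therefore
A^* =
[[0, -1],
 [3, -1]].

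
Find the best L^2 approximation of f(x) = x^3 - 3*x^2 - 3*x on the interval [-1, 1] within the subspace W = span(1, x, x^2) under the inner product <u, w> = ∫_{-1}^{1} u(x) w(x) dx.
g(x) = -3*x^2 - 12*x/5

The best approximation g ∈ W is the orthogonal projection of f onto W. Writing g = a_0 + a_1 x + a_2 x^2, the coefficients solve the normal equations G · a = b where
  G_{ij} = <φ_i, φ_j> and b_i = <f, φ_i>, with φ_0 = 1, φ_1 = x, φ_2 = x^2.
G =
  [2, 0, 2/3]
  [0, 2/3, 0]
  [2/3, 0, 2/5],
b = (-2, -8/5, -6/5).
Solving gives a_0 = 0, a_1 = -12/5, a_2 = -3, so
  g(x) = -3*x^2 - 12*x/5.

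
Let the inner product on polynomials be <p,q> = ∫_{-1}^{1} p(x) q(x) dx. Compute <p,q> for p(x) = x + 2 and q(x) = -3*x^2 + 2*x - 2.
<p,q> = -32/3

Expand the product: p(x)·q(x) = -3*x^3 - 4*x^2 + 2*x - 4.
∫_{-1}^{1} of each monomial x^k gives [2/(k+1) if k even, 0 if k odd]. Integrating term-by-term (or equivalently evaluating the antiderivative F(x) = -3*x^4/4 - 4*x^3/3 + x^2 - 4*x at the endpoints):
  F(1) − F(−1) = -61/12 − (67/12) = -32/3.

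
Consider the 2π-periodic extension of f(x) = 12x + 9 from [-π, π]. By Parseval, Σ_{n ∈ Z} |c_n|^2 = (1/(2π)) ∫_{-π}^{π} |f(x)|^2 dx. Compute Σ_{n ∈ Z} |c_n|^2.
Σ |c_n|^2 = 48π^2 + 81

Expand and integrate term by term over [-π, π]:
  ∫ (12x)^2 dx = 144·(2π^3/3); ∫ 2·12·(9)·x dx = 0 (odd integrand); ∫ 9^2 dx = 81·2π.
So (1/(2π)) ∫_{-π}^{π} (12x + 9)^2 dx = 144π^2/3 + 81 = 48π^2 + 81.
Parseval ⇒ Σ |c_n|^2 = 48π^2 + 81.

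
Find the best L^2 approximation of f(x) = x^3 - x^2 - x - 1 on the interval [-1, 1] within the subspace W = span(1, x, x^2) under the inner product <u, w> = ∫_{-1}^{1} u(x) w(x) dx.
g(x) = -x^2 - 2*x/5 - 1

The best approximation g ∈ W is the orthogonal projection of f onto W. Writing g = a_0 + a_1 x + a_2 x^2, the coefficients solve the normal equations G · a = b where
  G_{ij} = <φ_i, φ_j> and b_i = <f, φ_i>, with φ_0 = 1, φ_1 = x, φ_2 = x^2.
G =
  [2, 0, 2/3]
  [0, 2/3, 0]
  [2/3, 0, 2/5],
b = (-8/3, -4/15, -16/15).
Solving gives a_0 = -1, a_1 = -2/5, a_2 = -1, so
  g(x) = -x^2 - 2*x/5 - 1.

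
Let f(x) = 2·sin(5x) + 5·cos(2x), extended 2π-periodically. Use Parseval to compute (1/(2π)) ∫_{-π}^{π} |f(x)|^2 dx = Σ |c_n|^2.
Σ |c_n|^2 = 29/2

Expand |f|^2 and use orthogonality of {sin(nx), cos(mx)} on [-π, π]:
  ∫_{-π}^{π} sin(nx)^2 dx = π, ∫ cos(mx)^2 dx = π, and cross terms integrate to 0.
So ∫_{-π}^{π} f(x)^2 dx = 2^2 · π + 5^2 · π = (4 + 25)π.
Divide by 2π: (4 + 25)/2 = 29/2.
By Parseval, this equals Σ |c_n|^2.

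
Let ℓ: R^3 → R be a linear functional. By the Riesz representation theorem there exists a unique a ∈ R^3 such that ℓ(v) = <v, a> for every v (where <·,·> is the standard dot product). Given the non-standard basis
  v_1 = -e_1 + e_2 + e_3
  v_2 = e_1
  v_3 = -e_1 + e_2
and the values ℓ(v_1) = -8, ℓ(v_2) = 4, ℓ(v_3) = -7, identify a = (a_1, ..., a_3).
a = (4, -3, -1)

Write a = (a_1, ..., a_3) in the standard basis. For each basis vector v_i, ℓ(v_i) = <v_i, a> is a linear equation in the a_j's. Collect the n equations into a matrix system V a = ℓ, where row i of V is v_i (expressed in the standard basis). Since V is invertible (lower-triangular with 1s on the diagonal, up to permutation), solve by back-substitution:
  V =
[[-1, 1, 1],
 [1, 0, 0],
 [-1, 1, 0]]
  V a = (-8, 4, -7)
Solving gives a = (4, -3, -1).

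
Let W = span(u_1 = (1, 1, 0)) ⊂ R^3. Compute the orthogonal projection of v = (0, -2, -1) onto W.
proj_W(v) = (-1, -1, 0)

Set up U = [u_1 | ... | u_1] ∈ R^(3×1). The projector onto W = col(U) is P = U (U^T U)^(-1) U^T.
Compute U^T U =
  [2],
and U^T v = (-2).
Solve U^T U · c = U^T v for the coefficients: c = (-1). The projection is proj_W(v) = U c.
Check: (v - proj_W(v)) · u_1 = 0  (should be 0).
Result: proj_W(v) = (-1, -1, 0).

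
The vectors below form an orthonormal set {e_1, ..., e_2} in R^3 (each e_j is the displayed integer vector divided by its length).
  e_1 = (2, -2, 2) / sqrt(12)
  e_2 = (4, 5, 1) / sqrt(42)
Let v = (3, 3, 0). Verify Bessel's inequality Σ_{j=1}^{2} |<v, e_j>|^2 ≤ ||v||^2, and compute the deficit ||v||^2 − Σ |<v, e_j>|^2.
Σ |<v, e_j>|^2 = 243/14; ||v||^2 = 18; deficit = 9/14

Write each e_j = u_j / sqrt(<u_j, u_j>) where u_j is the displayed integer vector. Then <v, e_j> = <v, u_j> / sqrt(<u_j, u_j>), so |<v, e_j>|^2 = <v, u_j>^2 / <u_j, u_j>.
Coefficients: <v, e_1> = 0/sqrt(12), <v, e_2> = 27/sqrt(42).
Square and sum: Σ |<v, e_j>|^2 = 243/14.
Compute ||v||^2 = v·v = 18.
Deficit = 18 − 243/14 = 9/14 ≥ 0, confirming Bessel's inequality. (The deficit equals ||v − Σ <v,e_j> e_j||^2, the squared distance from v to span{e_j}.)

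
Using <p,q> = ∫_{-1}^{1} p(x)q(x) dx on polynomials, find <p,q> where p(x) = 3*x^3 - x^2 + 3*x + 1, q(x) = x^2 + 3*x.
<p,q> = 148/15

Expand the product: p(x)·q(x) = 3*x^5 + 8*x^4 + 10*x^2 + 3*x.
∫_{-1}^{1} of each monomial x^k gives [2/(k+1) if k even, 0 if k odd]. Integrating term-by-term (or equivalently evaluating the antiderivative F(x) = x^6/2 + 8*x^5/5 + 10*x^3/3 + 3*x^2/2 at the endpoints):
  F(1) − F(−1) = 104/15 − (-44/15) = 148/15.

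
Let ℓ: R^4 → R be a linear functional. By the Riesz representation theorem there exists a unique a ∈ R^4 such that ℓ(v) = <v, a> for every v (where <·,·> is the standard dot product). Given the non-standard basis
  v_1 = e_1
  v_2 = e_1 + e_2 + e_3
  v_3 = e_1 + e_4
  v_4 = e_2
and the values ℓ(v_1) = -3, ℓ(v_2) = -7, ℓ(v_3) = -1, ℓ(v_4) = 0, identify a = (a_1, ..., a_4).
a = (-3, 0, -4, 2)

Write a = (a_1, ..., a_4) in the standard basis. For each basis vector v_i, ℓ(v_i) = <v_i, a> is a linear equation in the a_j's. Collect the n equations into a matrix system V a = ℓ, where row i of V is v_i (expressed in the standard basis). Since V is invertible (lower-triangular with 1s on the diagonal, up to permutation), solve by back-substitution:
  V =
[[1, 0, 0, 0],
 [1, 1, 1, 0],
 [1, 0, 0, 1],
 [0, 1, 0, 0]]
  V a = (-3, -7, -1, 0)
Solving gives a = (-3, 0, -4, 2).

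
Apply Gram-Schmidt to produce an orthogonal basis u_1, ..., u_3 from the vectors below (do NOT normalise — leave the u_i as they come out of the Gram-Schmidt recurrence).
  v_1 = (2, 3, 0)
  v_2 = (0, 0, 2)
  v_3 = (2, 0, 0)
Orthogonal basis:
  u_1 = (2, 3, 0)
  u_2 = (0, 0, 2)
  u_3 = (18/13, -12/13, 0)

Apply the Gram-Schmidt recurrence
  u_1 = v_1
  u_i = v_i − Σ_{j<i} ((v_i · u_j) / (u_j · u_j)) · u_j.

Step by step this gives:
  u_1 = (2, 3, 0)
  u_2 = (0, 0, 2)
  u_3 = (18/13, -12/13, 0)

Orthogonality check:
  u_2 · u_1 = 0 (should be 0)
  u_3 · u_1 = 0 (should be 0)
  u_3 · u_2 = 0 (should be 0)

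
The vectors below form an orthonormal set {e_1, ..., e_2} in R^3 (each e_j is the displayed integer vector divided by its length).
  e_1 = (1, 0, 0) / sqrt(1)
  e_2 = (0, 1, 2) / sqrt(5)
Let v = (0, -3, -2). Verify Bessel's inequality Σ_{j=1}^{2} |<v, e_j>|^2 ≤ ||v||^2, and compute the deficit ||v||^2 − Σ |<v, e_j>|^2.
Σ |<v, e_j>|^2 = 49/5; ||v||^2 = 13; deficit = 16/5

Write each e_j = u_j / sqrt(<u_j, u_j>) where u_j is the displayed integer vector. Then <v, e_j> = <v, u_j> / sqrt(<u_j, u_j>), so |<v, e_j>|^2 = <v, u_j>^2 / <u_j, u_j>.
Coefficients: <v, e_1> = 0/sqrt(1), <v, e_2> = -7/sqrt(5).
Square and sum: Σ |<v, e_j>|^2 = 49/5.
Compute ||v||^2 = v·v = 13.
Deficit = 13 − 49/5 = 16/5 ≥ 0, confirming Bessel's inequality. (The deficit equals ||v − Σ <v,e_j> e_j||^2, the squared distance from v to span{e_j}.)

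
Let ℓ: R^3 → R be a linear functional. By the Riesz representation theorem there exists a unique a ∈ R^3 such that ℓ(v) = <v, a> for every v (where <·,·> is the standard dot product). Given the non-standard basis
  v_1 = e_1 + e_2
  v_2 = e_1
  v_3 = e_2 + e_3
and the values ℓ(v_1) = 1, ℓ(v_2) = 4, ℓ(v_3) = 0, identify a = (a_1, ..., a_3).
a = (4, -3, 3)

Write a = (a_1, ..., a_3) in the standard basis. For each basis vector v_i, ℓ(v_i) = <v_i, a> is a linear equation in the a_j's. Collect the n equations into a matrix system V a = ℓ, where row i of V is v_i (expressed in the standard basis). Since V is invertible (lower-triangular with 1s on the diagonal, up to permutation), solve by back-substitution:
  V =
[[1, 1, 0],
 [1, 0, 0],
 [0, 1, 1]]
  V a = (1, 4, 0)
Solving gives a = (4, -3, 3).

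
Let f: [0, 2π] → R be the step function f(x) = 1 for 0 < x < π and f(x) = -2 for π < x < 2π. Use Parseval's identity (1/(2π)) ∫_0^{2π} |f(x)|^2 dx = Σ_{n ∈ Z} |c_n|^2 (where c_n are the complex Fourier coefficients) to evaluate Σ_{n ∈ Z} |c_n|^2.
Σ |c_n|^2 = 5/2

Parseval equates the L^2 energy of f (normalised by 1/(2π)) with the ℓ^2 sum of its Fourier coefficients: (1/(2π)) ∫_0^{2π} |f|^2 = Σ |c_n|^2.
Compute the left side: (1/(2π)) [∫_0^π 1^2 dx + ∫_π^{2π} (-2)^2 dx] = (1/(2π)) · (1π + 4π) = (1 + 4)/2 = 5/2.
So Σ_{n ∈ Z} |c_n|^2 = 5/2.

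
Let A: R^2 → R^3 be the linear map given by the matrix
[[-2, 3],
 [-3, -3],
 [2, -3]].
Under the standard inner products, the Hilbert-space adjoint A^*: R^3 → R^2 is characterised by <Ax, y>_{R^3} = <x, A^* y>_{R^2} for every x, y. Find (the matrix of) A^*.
A^* = A^T =
[[-2, -3, 2],
 [3, -3, -3]]

For real matrices with standard dot products, the defining identity <Ax, y> = <x, A^* y> gives (Ax)^T y = x^T (A^*) y, i.e. x^T A^T y = x^T (A^*) y. Since this holds for all x, y, we must have A^* = A^T. Therefore
A^* =
[[-2, -3, 2],
 [3, -3, -3]].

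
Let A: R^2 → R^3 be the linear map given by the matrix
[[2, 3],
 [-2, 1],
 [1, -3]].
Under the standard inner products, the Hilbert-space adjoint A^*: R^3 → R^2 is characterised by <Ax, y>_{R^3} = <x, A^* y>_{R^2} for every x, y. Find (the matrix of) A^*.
A^* = A^T =
[[2, -2, 1],
 [3, 1, -3]]

For real matrices with standard dot products, the defining identity <Ax, y> = <x, A^* y> gives (Ax)^T y = x^T (A^*) y, i.e. x^T A^T y = x^T (A^*) y. Since this holds for all x, y, we must have A^* = A^T. Therefore
A^* =
[[2, -2, 1],
 [3, 1, -3]].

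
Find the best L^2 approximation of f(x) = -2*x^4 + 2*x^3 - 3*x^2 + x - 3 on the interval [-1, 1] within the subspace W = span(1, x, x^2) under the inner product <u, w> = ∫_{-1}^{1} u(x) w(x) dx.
g(x) = -33*x^2/7 + 11*x/5 - 99/35

The best approximation g ∈ W is the orthogonal projection of f onto W. Writing g = a_0 + a_1 x + a_2 x^2, the coefficients solve the normal equations G · a = b where
  G_{ij} = <φ_i, φ_j> and b_i = <f, φ_i>, with φ_0 = 1, φ_1 = x, φ_2 = x^2.
G =
  [2, 0, 2/3]
  [0, 2/3, 0]
  [2/3, 0, 2/5],
b = (-44/5, 22/15, -132/35).
Solving gives a_0 = -99/35, a_1 = 11/5, a_2 = -33/7, so
  g(x) = -33*x^2/7 + 11*x/5 - 99/35.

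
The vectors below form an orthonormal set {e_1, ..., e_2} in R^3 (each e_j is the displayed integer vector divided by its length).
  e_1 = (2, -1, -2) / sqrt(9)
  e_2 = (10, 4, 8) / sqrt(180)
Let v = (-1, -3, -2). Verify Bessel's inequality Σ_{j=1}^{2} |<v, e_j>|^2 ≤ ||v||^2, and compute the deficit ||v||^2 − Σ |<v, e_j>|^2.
Σ |<v, e_j>|^2 = 54/5; ||v||^2 = 14; deficit = 16/5

Write each e_j = u_j / sqrt(<u_j, u_j>) where u_j is the displayed integer vector. Then <v, e_j> = <v, u_j> / sqrt(<u_j, u_j>), so |<v, e_j>|^2 = <v, u_j>^2 / <u_j, u_j>.
Coefficients: <v, e_1> = 5/sqrt(9), <v, e_2> = -38/sqrt(180).
Square and sum: Σ |<v, e_j>|^2 = 54/5.
Compute ||v||^2 = v·v = 14.
Deficit = 14 − 54/5 = 16/5 ≥ 0, confirming Bessel's inequality. (The deficit equals ||v − Σ <v,e_j> e_j||^2, the squared distance from v to span{e_j}.)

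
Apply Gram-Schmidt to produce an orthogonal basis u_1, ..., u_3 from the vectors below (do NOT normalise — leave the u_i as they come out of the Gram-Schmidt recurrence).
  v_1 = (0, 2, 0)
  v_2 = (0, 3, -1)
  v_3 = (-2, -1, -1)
Orthogonal basis:
  u_1 = (0, 2, 0)
  u_2 = (0, 0, -1)
  u_3 = (-2, 0, 0)

Apply the Gram-Schmidt recurrence
  u_1 = v_1
  u_i = v_i − Σ_{j<i} ((v_i · u_j) / (u_j · u_j)) · u_j.

Step by step this gives:
  u_1 = (0, 2, 0)
  u_2 = (0, 0, -1)
  u_3 = (-2, 0, 0)

Orthogonality check:
  u_2 · u_1 = 0 (should be 0)
  u_3 · u_1 = 0 (should be 0)
  u_3 · u_2 = 0 (should be 0)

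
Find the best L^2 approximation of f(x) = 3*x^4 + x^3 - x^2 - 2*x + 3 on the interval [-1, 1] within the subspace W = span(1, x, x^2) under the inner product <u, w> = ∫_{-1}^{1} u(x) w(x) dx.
g(x) = 11*x^2/7 - 7*x/5 + 96/35

The best approximation g ∈ W is the orthogonal projection of f onto W. Writing g = a_0 + a_1 x + a_2 x^2, the coefficients solve the normal equations G · a = b where
  G_{ij} = <φ_i, φ_j> and b_i = <f, φ_i>, with φ_0 = 1, φ_1 = x, φ_2 = x^2.
G =
  [2, 0, 2/3]
  [0, 2/3, 0]
  [2/3, 0, 2/5],
b = (98/15, -14/15, 86/35).
Solving gives a_0 = 96/35, a_1 = -7/5, a_2 = 11/7, so
  g(x) = 11*x^2/7 - 7*x/5 + 96/35.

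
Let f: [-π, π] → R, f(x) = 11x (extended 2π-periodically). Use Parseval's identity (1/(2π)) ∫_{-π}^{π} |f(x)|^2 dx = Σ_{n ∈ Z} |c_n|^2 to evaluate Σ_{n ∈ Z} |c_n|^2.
Σ |c_n|^2 = 121π^2/3

Expand and integrate term by term over [-π, π]:
  ∫ (11x)^2 dx = 121·(2π^3/3); ∫ 2·11·(0)·x dx = 0 (odd integrand); ∫ 0^2 dx = 0·2π.
So (1/(2π)) ∫_{-π}^{π} (11x)^2 dx = 121π^2/3 + 0 = 121π^2/3.
Parseval ⇒ Σ |c_n|^2 = 121π^2/3.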